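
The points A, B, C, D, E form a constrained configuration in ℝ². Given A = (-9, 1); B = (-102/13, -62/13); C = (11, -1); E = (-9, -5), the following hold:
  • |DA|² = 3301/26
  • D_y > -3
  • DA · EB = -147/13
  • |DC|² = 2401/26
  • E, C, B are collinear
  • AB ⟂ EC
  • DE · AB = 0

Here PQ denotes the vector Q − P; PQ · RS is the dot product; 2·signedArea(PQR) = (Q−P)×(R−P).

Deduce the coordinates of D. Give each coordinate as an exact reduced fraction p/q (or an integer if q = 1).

D = (41/26, -75/26)

1. D_x = 41/26  [DE · AB = 0 ∩ DA · EB = -147/13]
2. D_y = -75/26  [DE · AB = 0 ∩ DA · EB = -147/13]
   → D = (41/26, -75/26)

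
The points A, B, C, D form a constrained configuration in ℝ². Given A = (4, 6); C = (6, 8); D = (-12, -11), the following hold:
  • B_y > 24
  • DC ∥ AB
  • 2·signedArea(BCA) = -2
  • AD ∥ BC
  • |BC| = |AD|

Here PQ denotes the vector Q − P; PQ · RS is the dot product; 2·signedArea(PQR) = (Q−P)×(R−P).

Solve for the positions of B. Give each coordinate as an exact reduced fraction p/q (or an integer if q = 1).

1. B_x = 22  [AD ∥ BC ∩ DC ∥ AB]
2. B_y = 25  [AD ∥ BC ∩ DC ∥ AB]
   → B = (22, 25)

B = (22, 25)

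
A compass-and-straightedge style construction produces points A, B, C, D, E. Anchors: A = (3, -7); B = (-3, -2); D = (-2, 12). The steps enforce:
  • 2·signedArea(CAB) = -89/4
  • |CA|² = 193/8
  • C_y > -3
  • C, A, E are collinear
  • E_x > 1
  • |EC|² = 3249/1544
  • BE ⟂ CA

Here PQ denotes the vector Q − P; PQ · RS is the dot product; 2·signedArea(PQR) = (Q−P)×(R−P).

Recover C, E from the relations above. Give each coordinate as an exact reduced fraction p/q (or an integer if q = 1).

C = (7/4, -9/4)
E = (533/386, -327/386)

1. C_x = 7/4  [line -5·x + -6·y + -19/4 = 0 ∩ |CA|² = 193/8]
2. C_y = -9/4  [line -5·x + -6·y + -19/4 = 0 ∩ |CA|² = 193/8]
   → C = (7/4, -9/4)
3. E_x = 533/386  [C, A, E are collinear ∩ BE ⟂ CA]
4. E_y = -327/386  [C, A, E are collinear ∩ BE ⟂ CA]
   → E = (533/386, -327/386)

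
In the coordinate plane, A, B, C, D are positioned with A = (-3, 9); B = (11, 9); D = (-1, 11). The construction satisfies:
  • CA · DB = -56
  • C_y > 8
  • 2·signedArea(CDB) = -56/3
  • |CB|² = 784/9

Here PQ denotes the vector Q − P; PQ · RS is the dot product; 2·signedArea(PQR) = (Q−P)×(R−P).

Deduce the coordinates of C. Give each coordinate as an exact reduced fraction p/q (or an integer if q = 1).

C = (5/3, 9)

1. C_x = 5/3  [2·signedArea(CDB) = -56/3 ∩ CA · DB = -56]
2. C_y = 9  [2·signedArea(CDB) = -56/3 ∩ CA · DB = -56]
   → C = (5/3, 9)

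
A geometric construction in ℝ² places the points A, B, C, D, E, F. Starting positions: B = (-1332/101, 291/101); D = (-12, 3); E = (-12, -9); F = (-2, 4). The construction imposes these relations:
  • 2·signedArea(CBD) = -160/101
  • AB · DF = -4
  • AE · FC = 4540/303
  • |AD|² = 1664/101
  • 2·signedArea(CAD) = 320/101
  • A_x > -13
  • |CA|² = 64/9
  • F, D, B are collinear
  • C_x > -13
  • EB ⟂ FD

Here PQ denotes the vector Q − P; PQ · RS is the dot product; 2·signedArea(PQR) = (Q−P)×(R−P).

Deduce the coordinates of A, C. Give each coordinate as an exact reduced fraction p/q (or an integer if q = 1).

1. A_x = -1252/101  [line -10·x + -1·y + -125 = 0 ∩ |AD|² = 1664/101]
2. A_y = -105/101  [line -10·x + -1·y + -125 = 0 ∩ |AD|² = 1664/101]
   → A = (-1252/101, -105/101)
3. C_x = -3916/303  [AE · FC = 4540/303 ∩ 2·signedArea(CAD) = 320/101]
4. C_y = 159/101  [AE · FC = 4540/303 ∩ 2·signedArea(CAD) = 320/101]
   → C = (-3916/303, 159/101)

A = (-1252/101, -105/101)
C = (-3916/303, 159/101)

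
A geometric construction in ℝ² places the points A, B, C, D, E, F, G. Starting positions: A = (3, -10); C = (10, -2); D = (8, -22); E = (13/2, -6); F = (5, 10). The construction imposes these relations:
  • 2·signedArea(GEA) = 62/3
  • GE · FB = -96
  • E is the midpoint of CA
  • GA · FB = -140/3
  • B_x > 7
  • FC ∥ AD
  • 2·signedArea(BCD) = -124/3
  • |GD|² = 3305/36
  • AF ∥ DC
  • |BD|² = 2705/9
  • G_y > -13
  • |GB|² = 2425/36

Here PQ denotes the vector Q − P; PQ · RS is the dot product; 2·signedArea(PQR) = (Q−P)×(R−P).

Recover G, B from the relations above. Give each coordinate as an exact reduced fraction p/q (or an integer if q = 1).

1. G_x = 35/6  [line 4·x + -7/2·y + -203/3 = 0 ∩ |GD|² = 3305/36]
2. G_y = -38/3  [line 4·x + -7/2·y + -203/3 = 0 ∩ |GD|² = 3305/36]
   → G = (35/6, -38/3)
3. B_x = 23/3  [GA · FB = -140/3 ∩ 2·signedArea(BCD) = -124/3]
4. B_y = -14/3  [GA · FB = -140/3 ∩ 2·signedArea(BCD) = -124/3]
   → B = (23/3, -14/3)

B = (23/3, -14/3)
G = (35/6, -38/3)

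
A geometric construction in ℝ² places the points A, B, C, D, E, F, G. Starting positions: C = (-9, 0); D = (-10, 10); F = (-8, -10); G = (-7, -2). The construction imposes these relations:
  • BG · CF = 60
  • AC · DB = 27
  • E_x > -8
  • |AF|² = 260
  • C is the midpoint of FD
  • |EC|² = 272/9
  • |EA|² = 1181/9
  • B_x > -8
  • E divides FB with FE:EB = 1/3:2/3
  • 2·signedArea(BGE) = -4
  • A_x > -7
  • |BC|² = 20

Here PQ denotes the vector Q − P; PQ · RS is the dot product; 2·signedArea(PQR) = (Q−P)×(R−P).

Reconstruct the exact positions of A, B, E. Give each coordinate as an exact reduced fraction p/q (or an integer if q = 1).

A = (-6, 6)
B = (-7, 4)
E = (-23/3, -16/3)

1. B_x = -7  [line -1·x + 10·y + -47 = 0 ∩ |BC|² = 20]
2. B_y = 4  [line -1·x + 10·y + -47 = 0 ∩ |BC|² = 20]
   → B = (-7, 4)
3. E_x = -23/3  [2·signedArea(BGE) = -4 ∩ E divides FB with FE:EB = 1/3:2/3]
4. E_y = -16/3  [2·signedArea(BGE) = -4 ∩ E divides FB with FE:EB = 1/3:2/3]
   → E = (-23/3, -16/3)
5. A_x = -6  [line -3·x + 6·y + -54 = 0 ∩ |AF|² = 260]
6. A_y = 6  [line -3·x + 6·y + -54 = 0 ∩ |AF|² = 260]
   → A = (-6, 6)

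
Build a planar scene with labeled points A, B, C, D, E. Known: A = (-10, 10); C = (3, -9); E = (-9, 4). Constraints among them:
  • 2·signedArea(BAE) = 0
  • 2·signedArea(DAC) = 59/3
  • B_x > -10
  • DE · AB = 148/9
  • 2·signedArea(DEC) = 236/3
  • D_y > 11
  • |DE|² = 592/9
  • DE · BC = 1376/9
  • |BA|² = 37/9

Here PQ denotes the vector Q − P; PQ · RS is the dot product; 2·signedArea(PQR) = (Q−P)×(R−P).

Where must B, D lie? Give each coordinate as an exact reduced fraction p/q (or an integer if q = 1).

B = (-29/3, 8)
D = (-31/3, 12)

1. B_x = -29/3  [line 6·x + 1·y + 50 = 0 ∩ |BA|² = 37/9]
2. B_y = 8  [line 6·x + 1·y + 50 = 0 ∩ |BA|² = 37/9]
   → B = (-29/3, 8)
3. D_x = -31/3  [2·signedArea(DEC) = 236/3 ∩ DE · AB = 148/9]
4. D_y = 12  [2·signedArea(DEC) = 236/3 ∩ DE · AB = 148/9]
   → D = (-31/3, 12)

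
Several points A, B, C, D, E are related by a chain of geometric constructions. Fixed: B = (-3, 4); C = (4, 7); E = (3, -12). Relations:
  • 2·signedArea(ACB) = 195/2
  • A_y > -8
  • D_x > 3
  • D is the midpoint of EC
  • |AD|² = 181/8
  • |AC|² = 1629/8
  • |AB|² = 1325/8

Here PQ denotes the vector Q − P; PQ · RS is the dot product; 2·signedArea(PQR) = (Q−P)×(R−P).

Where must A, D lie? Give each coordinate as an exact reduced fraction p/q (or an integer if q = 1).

1. A_x = 13/4  [line 3·x + -7·y + -121/2 = 0 ∩ |AB|² = 1325/8]
2. A_y = -29/4  [line 3·x + -7·y + -121/2 = 0 ∩ |AB|² = 1325/8]
   → A = (13/4, -29/4)
3. D_x = 7/2  [D is the midpoint of EC]
4. D_y = -5/2  [D is the midpoint of EC]
   → D = (7/2, -5/2)

A = (13/4, -29/4)
D = (7/2, -5/2)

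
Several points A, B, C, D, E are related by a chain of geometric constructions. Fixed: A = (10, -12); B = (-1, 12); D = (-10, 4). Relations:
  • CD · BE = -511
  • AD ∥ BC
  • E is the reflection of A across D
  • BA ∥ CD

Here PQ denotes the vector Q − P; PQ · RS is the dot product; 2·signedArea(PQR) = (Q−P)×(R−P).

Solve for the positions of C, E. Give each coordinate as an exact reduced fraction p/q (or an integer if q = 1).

1. C_x = -21  [BA ∥ CD ∩ AD ∥ BC]
2. C_y = 28  [BA ∥ CD ∩ AD ∥ BC]
   → C = (-21, 28)
3. E_x = -30  [E is the reflection of A across D]
4. E_y = 20  [E is the reflection of A across D]
   → E = (-30, 20)

C = (-21, 28)
E = (-30, 20)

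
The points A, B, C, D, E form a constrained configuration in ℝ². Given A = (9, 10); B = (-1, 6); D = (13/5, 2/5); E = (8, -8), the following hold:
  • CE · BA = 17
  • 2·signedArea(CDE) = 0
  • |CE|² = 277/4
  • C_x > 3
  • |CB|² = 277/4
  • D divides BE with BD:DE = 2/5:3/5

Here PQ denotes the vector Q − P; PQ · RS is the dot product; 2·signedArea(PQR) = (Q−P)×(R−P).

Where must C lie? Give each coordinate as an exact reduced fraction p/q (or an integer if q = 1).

C = (7/2, -1)

1. C_x = 7/2  [2·signedArea(CDE) = 0 ∩ CE · BA = 17]
2. C_y = -1  [2·signedArea(CDE) = 0 ∩ CE · BA = 17]
   → C = (7/2, -1)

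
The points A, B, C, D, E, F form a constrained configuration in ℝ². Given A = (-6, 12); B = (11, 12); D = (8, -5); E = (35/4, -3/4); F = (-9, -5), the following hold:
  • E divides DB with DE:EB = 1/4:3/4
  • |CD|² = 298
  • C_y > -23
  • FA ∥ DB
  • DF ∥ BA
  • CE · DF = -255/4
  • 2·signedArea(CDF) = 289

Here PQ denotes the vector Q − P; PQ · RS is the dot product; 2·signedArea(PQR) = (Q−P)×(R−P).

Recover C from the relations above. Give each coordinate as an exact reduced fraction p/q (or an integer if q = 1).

1. C_x = 5  [2·signedArea(CDF) = 289 ∩ CE · DF = -255/4]
2. C_y = -22  [2·signedArea(CDF) = 289 ∩ CE · DF = -255/4]
   → C = (5, -22)

C = (5, -22)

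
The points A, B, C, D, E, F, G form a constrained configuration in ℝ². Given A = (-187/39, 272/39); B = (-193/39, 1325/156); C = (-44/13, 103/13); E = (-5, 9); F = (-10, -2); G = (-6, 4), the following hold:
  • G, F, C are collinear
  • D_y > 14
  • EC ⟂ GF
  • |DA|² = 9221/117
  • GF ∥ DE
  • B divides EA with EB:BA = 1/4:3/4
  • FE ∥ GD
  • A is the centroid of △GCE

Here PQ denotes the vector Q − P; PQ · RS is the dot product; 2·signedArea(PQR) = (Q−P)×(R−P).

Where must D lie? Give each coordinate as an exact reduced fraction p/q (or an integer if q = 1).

1. D_x = -1  [GF ∥ DE ∩ FE ∥ GD]
2. D_y = 15  [GF ∥ DE ∩ FE ∥ GD]
   → D = (-1, 15)

D = (-1, 15)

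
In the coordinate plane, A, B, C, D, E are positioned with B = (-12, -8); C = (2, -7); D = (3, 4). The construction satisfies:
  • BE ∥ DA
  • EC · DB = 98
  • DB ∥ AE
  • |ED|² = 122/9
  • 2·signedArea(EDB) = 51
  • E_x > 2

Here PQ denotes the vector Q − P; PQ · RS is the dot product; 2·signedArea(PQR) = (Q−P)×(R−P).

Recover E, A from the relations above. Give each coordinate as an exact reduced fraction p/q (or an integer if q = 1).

1. E_x = 8/3  [EC · DB = 98 ∩ 2·signedArea(EDB) = 51]
2. E_y = 1/3  [EC · DB = 98 ∩ 2·signedArea(EDB) = 51]
   → E = (8/3, 1/3)
3. A_x = 53/3  [DB ∥ AE ∩ BE ∥ DA]
4. A_y = 37/3  [DB ∥ AE ∩ BE ∥ DA]
   → A = (53/3, 37/3)

A = (53/3, 37/3)
E = (8/3, 1/3)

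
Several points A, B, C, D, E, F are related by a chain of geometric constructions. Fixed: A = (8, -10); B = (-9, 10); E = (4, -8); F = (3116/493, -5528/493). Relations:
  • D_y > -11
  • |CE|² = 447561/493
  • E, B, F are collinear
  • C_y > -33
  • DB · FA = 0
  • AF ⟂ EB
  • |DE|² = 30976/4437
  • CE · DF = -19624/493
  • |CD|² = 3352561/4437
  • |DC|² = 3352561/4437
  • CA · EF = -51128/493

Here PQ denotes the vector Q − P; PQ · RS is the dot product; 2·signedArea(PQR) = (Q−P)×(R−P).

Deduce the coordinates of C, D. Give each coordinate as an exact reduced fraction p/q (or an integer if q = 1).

C = (10669/493, -15986/493)
D = (8204/1479, -5000/493)

1. C_x = 10669/493  [line -1144/493·x + 1584/493·y + 76120/493 = 0 ∩ |CE|² = 447561/493]
2. C_y = -15986/493  [line -1144/493·x + 1584/493·y + 76120/493 = 0 ∩ |CE|² = 447561/493]
   → C = (10669/493, -15986/493)
3. D_x = 8204/1479  [CE · DF = -19624/493 ∩ DB · FA = 0]
4. D_y = -5000/493  [CE · DF = -19624/493 ∩ DB · FA = 0]
   → D = (8204/1479, -5000/493)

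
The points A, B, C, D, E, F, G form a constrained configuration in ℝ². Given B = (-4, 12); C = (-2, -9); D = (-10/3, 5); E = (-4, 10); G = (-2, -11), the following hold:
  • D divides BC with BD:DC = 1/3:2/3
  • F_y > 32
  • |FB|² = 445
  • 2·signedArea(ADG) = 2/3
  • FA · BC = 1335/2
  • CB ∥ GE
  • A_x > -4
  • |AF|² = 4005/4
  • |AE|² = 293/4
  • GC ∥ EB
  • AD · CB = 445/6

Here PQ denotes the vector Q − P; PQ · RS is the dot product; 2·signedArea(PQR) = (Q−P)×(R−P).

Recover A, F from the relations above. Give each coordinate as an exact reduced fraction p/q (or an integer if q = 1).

1. A_x = -3  [2·signedArea(ADG) = 2/3 ∩ AD · CB = 445/6]
2. A_y = 3/2  [2·signedArea(ADG) = 2/3 ∩ AD · CB = 445/6]
   → A = (-3, 3/2)
3. F_x = -6  [line -2·x + 21·y + -705 = 0 ∩ |FB|² = 445]
4. F_y = 33  [line -2·x + 21·y + -705 = 0 ∩ |FB|² = 445]
   → F = (-6, 33)

A = (-3, 3/2)
F = (-6, 33)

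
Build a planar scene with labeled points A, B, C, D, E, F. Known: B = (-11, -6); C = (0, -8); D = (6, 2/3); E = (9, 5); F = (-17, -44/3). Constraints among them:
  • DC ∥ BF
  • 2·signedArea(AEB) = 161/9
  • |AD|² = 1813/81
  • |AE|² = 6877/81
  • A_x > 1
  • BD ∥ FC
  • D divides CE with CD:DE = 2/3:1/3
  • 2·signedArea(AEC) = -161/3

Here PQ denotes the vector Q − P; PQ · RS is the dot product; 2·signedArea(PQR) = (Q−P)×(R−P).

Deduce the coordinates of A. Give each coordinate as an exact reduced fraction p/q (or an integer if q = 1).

A = (4/3, -1/9)

1. A_x = 4/3  [2·signedArea(AEC) = -161/3 ∩ 2·signedArea(AEB) = 161/9]
2. A_y = -1/9  [2·signedArea(AEC) = -161/3 ∩ 2·signedArea(AEB) = 161/9]
   → A = (4/3, -1/9)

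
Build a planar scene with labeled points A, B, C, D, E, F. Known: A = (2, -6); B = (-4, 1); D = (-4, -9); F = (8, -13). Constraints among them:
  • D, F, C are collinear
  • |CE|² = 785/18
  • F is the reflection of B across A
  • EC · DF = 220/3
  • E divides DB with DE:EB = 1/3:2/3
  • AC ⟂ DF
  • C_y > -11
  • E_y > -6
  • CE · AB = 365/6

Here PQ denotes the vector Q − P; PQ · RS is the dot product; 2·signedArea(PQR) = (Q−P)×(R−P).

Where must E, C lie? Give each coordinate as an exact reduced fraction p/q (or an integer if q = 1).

1. E_x = -4  [E divides DB with DE:EB = 1/3:2/3]
2. E_y = -17/3  [E divides DB with DE:EB = 1/3:2/3]
   → E = (-4, -17/3)
3. C_x = 1/2  [D, F, C are collinear ∩ AC ⟂ DF]
4. C_y = -21/2  [D, F, C are collinear ∩ AC ⟂ DF]
   → C = (1/2, -21/2)

C = (1/2, -21/2)
E = (-4, -17/3)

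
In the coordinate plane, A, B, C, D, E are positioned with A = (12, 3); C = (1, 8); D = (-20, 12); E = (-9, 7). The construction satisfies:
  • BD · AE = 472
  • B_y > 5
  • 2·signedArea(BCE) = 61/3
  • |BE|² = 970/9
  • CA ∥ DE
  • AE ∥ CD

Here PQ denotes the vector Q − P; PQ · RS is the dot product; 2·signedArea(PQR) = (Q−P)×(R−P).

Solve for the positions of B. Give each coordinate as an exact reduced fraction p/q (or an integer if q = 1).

B = (4/3, 6)

1. B_x = 4/3  [2·signedArea(BCE) = 61/3 ∩ BD · AE = 472]
2. B_y = 6  [2·signedArea(BCE) = 61/3 ∩ BD · AE = 472]
   → B = (4/3, 6)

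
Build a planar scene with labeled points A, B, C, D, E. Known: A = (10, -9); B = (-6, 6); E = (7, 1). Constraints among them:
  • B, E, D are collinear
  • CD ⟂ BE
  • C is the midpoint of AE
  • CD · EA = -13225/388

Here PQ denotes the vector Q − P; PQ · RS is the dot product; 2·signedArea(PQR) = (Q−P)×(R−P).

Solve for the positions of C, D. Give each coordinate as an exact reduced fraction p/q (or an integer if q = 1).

1. C_x = 17/2  [C is the midpoint of AE]
2. C_y = -4  [C is the midpoint of AE]
   → C = (17/2, -4)
3. D_x = 3873/388  [B, E, D are collinear ∩ CD ⟂ BE]
4. D_y = -57/388  [B, E, D are collinear ∩ CD ⟂ BE]
   → D = (3873/388, -57/388)

C = (17/2, -4)
D = (3873/388, -57/388)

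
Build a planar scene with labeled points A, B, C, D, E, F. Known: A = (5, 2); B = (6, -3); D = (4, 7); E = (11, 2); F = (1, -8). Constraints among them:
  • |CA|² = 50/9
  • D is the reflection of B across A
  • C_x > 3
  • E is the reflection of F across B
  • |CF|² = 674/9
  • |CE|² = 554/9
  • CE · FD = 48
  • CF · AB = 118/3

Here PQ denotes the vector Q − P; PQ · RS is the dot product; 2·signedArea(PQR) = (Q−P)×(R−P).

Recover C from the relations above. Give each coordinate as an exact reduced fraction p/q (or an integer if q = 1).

C = (10/3, 1/3)

1. C_x = 10/3  [CF · AB = 118/3 ∩ CE · FD = 48]
2. C_y = 1/3  [CF · AB = 118/3 ∩ CE · FD = 48]
   → C = (10/3, 1/3)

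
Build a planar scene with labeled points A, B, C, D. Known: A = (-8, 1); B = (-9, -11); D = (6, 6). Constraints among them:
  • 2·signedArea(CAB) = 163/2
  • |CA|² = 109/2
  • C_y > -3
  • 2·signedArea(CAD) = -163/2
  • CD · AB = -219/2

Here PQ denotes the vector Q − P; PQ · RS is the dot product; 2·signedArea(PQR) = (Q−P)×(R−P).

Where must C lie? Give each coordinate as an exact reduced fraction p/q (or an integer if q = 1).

1. C_x = -3/2  [2·signedArea(CAD) = -163/2 ∩ CD · AB = -219/2]
2. C_y = -5/2  [2·signedArea(CAD) = -163/2 ∩ CD · AB = -219/2]
   → C = (-3/2, -5/2)

C = (-3/2, -5/2)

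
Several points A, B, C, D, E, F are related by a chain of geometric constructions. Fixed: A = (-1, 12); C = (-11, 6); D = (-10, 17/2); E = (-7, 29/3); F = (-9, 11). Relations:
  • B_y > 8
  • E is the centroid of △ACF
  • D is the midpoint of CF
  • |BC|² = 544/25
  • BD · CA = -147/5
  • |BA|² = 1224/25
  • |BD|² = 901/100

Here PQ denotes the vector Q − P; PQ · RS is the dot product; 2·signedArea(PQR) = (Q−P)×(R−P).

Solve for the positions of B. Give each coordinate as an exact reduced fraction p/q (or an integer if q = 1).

1. B_x = -7  [line -10·x + -6·y + -98/5 = 0 ∩ |BC|² = 544/25]
2. B_y = 42/5  [line -10·x + -6·y + -98/5 = 0 ∩ |BC|² = 544/25]
   → B = (-7, 42/5)

B = (-7, 42/5)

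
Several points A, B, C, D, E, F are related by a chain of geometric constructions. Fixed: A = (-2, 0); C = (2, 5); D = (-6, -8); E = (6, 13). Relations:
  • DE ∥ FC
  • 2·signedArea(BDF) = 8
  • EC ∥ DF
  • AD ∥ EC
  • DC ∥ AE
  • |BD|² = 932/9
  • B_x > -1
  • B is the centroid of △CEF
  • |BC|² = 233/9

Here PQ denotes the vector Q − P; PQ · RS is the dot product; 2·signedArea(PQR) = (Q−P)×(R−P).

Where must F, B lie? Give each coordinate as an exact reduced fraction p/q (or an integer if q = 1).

1. F_x = -10  [DE ∥ FC ∩ EC ∥ DF]
2. F_y = -16  [DE ∥ FC ∩ EC ∥ DF]
   → F = (-10, -16)
3. B_x = -2/3  [B is the centroid of △CEF]
4. B_y = 2/3  [B is the centroid of △CEF]
   → B = (-2/3, 2/3)

B = (-2/3, 2/3)
F = (-10, -16)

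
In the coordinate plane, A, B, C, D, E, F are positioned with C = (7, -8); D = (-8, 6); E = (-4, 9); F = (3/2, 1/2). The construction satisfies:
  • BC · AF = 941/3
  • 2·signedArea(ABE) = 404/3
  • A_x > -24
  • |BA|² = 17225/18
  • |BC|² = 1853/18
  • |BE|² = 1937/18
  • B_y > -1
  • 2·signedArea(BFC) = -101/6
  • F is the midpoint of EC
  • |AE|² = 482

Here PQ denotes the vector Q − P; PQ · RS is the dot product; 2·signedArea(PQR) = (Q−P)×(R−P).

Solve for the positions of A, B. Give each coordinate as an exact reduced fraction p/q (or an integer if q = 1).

1. B_x = 1/6  [line 17/2·x + 11/2·y + 4/3 = 0 ∩ |BC|² = 1853/18]
2. B_y = -1/2  [line 17/2·x + 11/2·y + 4/3 = 0 ∩ |BC|² = 1853/18]
   → B = (1/6, -1/2)
3. A_x = -23  [2·signedArea(ABE) = 404/3 ∩ BC · AF = 941/3]
4. A_y = 20  [2·signedArea(ABE) = 404/3 ∩ BC · AF = 941/3]
   → A = (-23, 20)

A = (-23, 20)
B = (1/6, -1/2)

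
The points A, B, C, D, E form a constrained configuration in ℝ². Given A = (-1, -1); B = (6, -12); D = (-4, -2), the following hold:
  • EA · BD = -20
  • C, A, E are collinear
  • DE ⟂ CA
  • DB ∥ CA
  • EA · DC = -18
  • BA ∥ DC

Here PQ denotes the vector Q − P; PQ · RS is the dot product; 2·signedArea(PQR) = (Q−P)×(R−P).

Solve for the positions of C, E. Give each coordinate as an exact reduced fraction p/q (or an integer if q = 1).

C = (-11, 9)
E = (-2, 0)

1. C_x = -11  [DB ∥ CA ∩ BA ∥ DC]
2. C_y = 9  [DB ∥ CA ∩ BA ∥ DC]
   → C = (-11, 9)
3. E_x = -2  [C, A, E are collinear ∩ DE ⟂ CA]
4. E_y = 0  [C, A, E are collinear ∩ DE ⟂ CA]
   → E = (-2, 0)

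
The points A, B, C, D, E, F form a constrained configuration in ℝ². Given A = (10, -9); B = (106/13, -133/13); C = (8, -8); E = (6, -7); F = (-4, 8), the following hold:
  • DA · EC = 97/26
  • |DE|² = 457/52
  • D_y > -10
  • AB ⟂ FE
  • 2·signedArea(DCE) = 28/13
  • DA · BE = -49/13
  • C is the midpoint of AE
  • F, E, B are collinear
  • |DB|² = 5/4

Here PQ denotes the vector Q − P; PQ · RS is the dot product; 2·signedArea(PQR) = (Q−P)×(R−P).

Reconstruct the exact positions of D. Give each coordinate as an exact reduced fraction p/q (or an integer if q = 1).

D = (105/13, -237/26)

1. D_x = 105/13  [2·signedArea(DCE) = 28/13 ∩ DA · EC = 97/26]
2. D_y = -237/26  [2·signedArea(DCE) = 28/13 ∩ DA · EC = 97/26]
   → D = (105/13, -237/26)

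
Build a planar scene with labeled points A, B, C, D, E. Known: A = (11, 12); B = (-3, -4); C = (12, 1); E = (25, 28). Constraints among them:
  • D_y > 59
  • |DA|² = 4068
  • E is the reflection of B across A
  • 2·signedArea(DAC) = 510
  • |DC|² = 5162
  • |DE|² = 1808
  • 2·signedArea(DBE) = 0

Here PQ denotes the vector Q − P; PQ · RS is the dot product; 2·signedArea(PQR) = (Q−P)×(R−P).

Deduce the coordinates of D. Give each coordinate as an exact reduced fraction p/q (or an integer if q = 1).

D = (53, 60)

1. D_x = 53  [2·signedArea(DBE) = 0 ∩ 2·signedArea(DAC) = 510]
2. D_y = 60  [2·signedArea(DBE) = 0 ∩ 2·signedArea(DAC) = 510]
   → D = (53, 60)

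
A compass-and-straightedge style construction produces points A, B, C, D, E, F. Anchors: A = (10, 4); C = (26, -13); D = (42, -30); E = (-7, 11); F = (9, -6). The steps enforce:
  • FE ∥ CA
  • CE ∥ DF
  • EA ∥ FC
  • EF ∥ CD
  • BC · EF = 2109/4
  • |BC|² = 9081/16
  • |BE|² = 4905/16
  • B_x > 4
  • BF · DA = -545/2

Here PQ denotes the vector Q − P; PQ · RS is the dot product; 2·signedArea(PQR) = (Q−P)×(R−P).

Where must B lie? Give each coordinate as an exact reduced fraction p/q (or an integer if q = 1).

B = (5, -7/4)

1. B_x = 5  [line 32·x + -34·y + -439/2 = 0 ∩ |BE|² = 4905/16]
2. B_y = -7/4  [line 32·x + -34·y + -439/2 = 0 ∩ |BE|² = 4905/16]
   → B = (5, -7/4)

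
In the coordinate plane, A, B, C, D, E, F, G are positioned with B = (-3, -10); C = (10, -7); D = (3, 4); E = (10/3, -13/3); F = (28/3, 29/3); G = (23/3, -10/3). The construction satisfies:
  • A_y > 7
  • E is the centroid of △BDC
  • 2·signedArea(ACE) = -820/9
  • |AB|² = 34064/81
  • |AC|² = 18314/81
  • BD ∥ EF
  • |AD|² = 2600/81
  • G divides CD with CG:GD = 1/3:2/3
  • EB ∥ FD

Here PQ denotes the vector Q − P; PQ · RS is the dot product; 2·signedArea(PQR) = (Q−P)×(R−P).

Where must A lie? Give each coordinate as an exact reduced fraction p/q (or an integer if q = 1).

1. A_x = 65/9  [line -8/3·x + -20/3·y + 640/9 = 0 ∩ |AC|² = 18314/81]
2. A_y = 70/9  [line -8/3·x + -20/3·y + 640/9 = 0 ∩ |AC|² = 18314/81]
   → A = (65/9, 70/9)

A = (65/9, 70/9)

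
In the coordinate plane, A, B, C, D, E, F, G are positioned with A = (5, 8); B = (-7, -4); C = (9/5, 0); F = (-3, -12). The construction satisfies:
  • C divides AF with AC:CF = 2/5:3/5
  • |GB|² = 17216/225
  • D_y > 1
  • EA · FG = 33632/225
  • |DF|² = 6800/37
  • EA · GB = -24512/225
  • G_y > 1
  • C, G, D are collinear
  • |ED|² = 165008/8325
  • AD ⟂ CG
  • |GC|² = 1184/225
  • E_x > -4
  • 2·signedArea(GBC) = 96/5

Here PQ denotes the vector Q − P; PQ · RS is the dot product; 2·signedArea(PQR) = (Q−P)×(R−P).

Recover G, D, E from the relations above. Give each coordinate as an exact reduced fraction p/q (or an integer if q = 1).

1. G_x = -1/15  [line -4·x + 44/5·y + -12 = 0 ∩ |GB|² = 17216/225]
2. G_y = 4/3  [line -4·x + 44/5·y + -12 = 0 ∩ |GB|² = 17216/225]
   → G = (-1/15, 4/3)
3. D_x = 5/37  [C, G, D are collinear ∩ AD ⟂ CG]
4. D_y = 44/37  [C, G, D are collinear ∩ AD ⟂ CG]
   → D = (5/37, 44/37)
5. E_x = -53/15  [EA · FG = 33632/225 ∩ EA · GB = -24512/225]
6. E_y = -4/3  [EA · FG = 33632/225 ∩ EA · GB = -24512/225]
   → E = (-53/15, -4/3)

D = (5/37, 44/37)
E = (-53/15, -4/3)
G = (-1/15, 4/3)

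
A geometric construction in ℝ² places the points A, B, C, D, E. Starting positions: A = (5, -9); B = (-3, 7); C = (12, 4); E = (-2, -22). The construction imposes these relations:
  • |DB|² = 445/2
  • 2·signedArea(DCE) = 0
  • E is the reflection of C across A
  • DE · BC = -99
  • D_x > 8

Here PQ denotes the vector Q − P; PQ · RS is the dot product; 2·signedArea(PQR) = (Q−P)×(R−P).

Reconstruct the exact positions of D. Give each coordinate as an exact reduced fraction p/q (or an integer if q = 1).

D = (17/2, -5/2)

1. D_x = 17/2  [2·signedArea(DCE) = 0 ∩ DE · BC = -99]
2. D_y = -5/2  [2·signedArea(DCE) = 0 ∩ DE · BC = -99]
   → D = (17/2, -5/2)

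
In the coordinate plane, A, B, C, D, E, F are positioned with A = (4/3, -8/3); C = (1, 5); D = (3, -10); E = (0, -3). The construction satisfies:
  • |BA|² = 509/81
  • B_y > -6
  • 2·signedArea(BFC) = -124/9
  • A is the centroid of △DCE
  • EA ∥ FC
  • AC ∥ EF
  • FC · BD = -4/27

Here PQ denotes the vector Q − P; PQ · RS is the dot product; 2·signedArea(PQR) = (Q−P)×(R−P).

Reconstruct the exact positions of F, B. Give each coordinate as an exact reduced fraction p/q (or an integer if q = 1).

B = (17/9, -46/9)
F = (-1/3, 14/3)

1. F_x = -1/3  [EA ∥ FC ∩ AC ∥ EF]
2. F_y = 14/3  [EA ∥ FC ∩ AC ∥ EF]
   → F = (-1/3, 14/3)
3. B_x = 17/9  [2·signedArea(BFC) = -124/9 ∩ FC · BD = -4/27]
4. B_y = -46/9  [2·signedArea(BFC) = -124/9 ∩ FC · BD = -4/27]
   → B = (17/9, -46/9)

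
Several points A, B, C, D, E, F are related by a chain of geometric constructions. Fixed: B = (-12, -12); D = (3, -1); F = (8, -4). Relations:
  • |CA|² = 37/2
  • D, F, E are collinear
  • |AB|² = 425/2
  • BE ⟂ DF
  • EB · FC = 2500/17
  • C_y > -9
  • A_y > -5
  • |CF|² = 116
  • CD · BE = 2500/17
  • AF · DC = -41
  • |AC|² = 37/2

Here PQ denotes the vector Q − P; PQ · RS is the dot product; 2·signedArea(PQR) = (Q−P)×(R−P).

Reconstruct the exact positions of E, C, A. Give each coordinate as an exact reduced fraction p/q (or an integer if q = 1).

1. E_x = -54/17  [D, F, E are collinear ∩ BE ⟂ DF]
2. E_y = 46/17  [D, F, E are collinear ∩ BE ⟂ DF]
   → E = (-54/17, 46/17)
3. C_x = -2  [line -150/17·x + -250/17·y + -2300/17 = 0 ∩ |CF|² = 116]
4. C_y = -8  [line -150/17·x + -250/17·y + -2300/17 = 0 ∩ |CF|² = 116]
   → C = (-2, -8)
5. A_x = 1/2  [line 5·x + 7·y + 29 = 0 ∩ |CA|² = 37/2]
6. A_y = -9/2  [line 5·x + 7·y + 29 = 0 ∩ |CA|² = 37/2]
   → A = (1/2, -9/2)

A = (1/2, -9/2)
C = (-2, -8)
E = (-54/17, 46/17)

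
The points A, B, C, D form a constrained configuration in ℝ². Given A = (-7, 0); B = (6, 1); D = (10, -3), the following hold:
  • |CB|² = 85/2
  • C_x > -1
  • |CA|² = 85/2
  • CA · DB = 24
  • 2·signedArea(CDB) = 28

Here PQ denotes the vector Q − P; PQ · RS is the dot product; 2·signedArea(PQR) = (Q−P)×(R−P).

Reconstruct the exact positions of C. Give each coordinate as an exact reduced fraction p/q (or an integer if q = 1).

1. C_x = -1/2  [2·signedArea(CDB) = 28 ∩ CA · DB = 24]
2. C_y = 1/2  [2·signedArea(CDB) = 28 ∩ CA · DB = 24]
   → C = (-1/2, 1/2)

C = (-1/2, 1/2)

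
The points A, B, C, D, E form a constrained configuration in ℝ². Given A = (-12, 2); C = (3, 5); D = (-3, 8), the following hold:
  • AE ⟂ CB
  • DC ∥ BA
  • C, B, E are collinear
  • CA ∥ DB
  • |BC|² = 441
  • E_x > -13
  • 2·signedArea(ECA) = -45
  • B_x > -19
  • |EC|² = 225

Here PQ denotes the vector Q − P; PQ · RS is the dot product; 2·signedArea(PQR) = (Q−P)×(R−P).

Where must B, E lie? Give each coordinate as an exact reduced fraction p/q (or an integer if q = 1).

B = (-18, 5)
E = (-12, 5)

1. B_x = -18  [DC ∥ BA ∩ CA ∥ DB]
2. B_y = 5  [DC ∥ BA ∩ CA ∥ DB]
   → B = (-18, 5)
3. E_x = -12  [C, B, E are collinear ∩ AE ⟂ CB]
4. E_y = 5  [C, B, E are collinear ∩ AE ⟂ CB]
   → E = (-12, 5)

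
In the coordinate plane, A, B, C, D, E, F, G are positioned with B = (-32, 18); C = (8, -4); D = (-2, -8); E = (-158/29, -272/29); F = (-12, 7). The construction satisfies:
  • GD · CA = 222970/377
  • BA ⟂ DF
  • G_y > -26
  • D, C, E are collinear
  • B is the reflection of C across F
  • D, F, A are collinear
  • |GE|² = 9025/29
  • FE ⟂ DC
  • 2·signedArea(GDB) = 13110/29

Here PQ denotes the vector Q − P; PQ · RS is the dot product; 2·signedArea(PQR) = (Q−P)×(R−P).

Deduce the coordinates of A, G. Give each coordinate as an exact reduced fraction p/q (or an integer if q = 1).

A = (-302/13, 310/13)
G = (32/29, -747/29)

1. A_x = -302/13  [D, F, A are collinear ∩ BA ⟂ DF]
2. A_y = 310/13  [D, F, A are collinear ∩ BA ⟂ DF]
   → A = (-302/13, 310/13)
3. G_x = 32/29  [2·signedArea(GDB) = 13110/29 ∩ GD · CA = 222970/377]
4. G_y = -747/29  [2·signedArea(GDB) = 13110/29 ∩ GD · CA = 222970/377]
   → G = (32/29, -747/29)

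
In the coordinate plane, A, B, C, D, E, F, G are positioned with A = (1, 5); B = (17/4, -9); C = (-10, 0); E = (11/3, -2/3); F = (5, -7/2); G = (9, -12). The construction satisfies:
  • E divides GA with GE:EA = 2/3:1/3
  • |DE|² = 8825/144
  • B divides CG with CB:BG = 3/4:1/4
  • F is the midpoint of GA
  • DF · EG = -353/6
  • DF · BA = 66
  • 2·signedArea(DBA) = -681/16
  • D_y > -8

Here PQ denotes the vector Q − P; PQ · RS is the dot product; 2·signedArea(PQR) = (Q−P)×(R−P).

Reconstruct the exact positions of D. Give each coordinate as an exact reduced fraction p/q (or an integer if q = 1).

1. D_x = 7  [DF · EG = -353/6 ∩ DF · BA = 66]
2. D_y = -31/4  [DF · EG = -353/6 ∩ DF · BA = 66]
   → D = (7, -31/4)

D = (7, -31/4)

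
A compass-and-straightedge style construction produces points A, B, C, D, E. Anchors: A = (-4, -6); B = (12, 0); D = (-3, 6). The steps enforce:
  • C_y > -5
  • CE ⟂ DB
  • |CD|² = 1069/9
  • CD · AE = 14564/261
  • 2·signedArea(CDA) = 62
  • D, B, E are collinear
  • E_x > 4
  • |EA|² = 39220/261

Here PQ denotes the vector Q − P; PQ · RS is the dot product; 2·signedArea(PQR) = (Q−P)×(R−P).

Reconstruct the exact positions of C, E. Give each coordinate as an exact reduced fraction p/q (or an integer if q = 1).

1. E_x = 364/87  [line 6·x + 15·y + -72 = 0 ∩ |EA|² = 39220/261]
2. E_y = 272/87  [line 6·x + 15·y + -72 = 0 ∩ |EA|² = 39220/261]
   → E = (364/87, 272/87)
3. C_x = 4/3  [2·signedArea(CDA) = 62 ∩ CE ⟂ DB]
4. C_y = -4  [2·signedArea(CDA) = 62 ∩ CE ⟂ DB]
   → C = (4/3, -4)

C = (4/3, -4)
E = (364/87, 272/87)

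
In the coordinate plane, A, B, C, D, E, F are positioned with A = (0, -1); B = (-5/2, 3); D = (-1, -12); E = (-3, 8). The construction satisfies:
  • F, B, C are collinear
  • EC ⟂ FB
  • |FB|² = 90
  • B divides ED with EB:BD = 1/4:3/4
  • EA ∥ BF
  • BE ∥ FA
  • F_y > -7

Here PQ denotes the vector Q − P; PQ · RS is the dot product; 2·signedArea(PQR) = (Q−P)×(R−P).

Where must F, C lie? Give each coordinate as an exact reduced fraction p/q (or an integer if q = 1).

1. F_x = 1/2  [BE ∥ FA ∩ EA ∥ BF]
2. F_y = -6  [BE ∥ FA ∩ EA ∥ BF]
   → F = (1/2, -6)
3. C_x = -81/20  [F, B, C are collinear ∩ EC ⟂ FB]
4. C_y = 153/20  [F, B, C are collinear ∩ EC ⟂ FB]
   → C = (-81/20, 153/20)

C = (-81/20, 153/20)
F = (1/2, -6)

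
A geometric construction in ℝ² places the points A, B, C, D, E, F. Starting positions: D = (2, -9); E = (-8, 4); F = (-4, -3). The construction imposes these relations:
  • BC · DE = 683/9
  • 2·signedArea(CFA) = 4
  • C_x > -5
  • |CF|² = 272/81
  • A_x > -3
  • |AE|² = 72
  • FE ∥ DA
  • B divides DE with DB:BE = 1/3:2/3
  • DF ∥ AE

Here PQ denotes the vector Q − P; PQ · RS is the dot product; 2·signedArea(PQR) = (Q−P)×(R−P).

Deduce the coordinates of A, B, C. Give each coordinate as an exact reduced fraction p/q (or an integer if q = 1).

1. A_x = -2  [DF ∥ AE ∩ FE ∥ DA]
2. A_y = -2  [DF ∥ AE ∩ FE ∥ DA]
   → A = (-2, -2)
3. B_x = -4/3  [B divides DE with DB:BE = 1/3:2/3]
4. B_y = -14/3  [B divides DE with DB:BE = 1/3:2/3]
   → B = (-4/3, -14/3)
5. C_x = -40/9  [2·signedArea(CFA) = 4 ∩ BC · DE = 683/9]
6. C_y = -11/9  [2·signedArea(CFA) = 4 ∩ BC · DE = 683/9]
   → C = (-40/9, -11/9)

A = (-2, -2)
B = (-4/3, -14/3)
C = (-40/9, -11/9)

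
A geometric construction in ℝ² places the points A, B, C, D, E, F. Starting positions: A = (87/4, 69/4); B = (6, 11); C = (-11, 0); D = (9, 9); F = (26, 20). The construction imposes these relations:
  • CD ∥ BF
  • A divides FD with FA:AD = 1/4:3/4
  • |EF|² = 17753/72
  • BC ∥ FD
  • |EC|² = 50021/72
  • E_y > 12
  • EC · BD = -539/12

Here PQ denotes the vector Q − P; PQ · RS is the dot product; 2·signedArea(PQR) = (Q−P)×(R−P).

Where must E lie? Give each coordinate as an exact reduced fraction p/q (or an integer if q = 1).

1. E_x = 49/4  [line -3·x + 2·y + 143/12 = 0 ∩ |EC|² = 50021/72]
2. E_y = 149/12  [line -3·x + 2·y + 143/12 = 0 ∩ |EC|² = 50021/72]
   → E = (49/4, 149/12)

E = (49/4, 149/12)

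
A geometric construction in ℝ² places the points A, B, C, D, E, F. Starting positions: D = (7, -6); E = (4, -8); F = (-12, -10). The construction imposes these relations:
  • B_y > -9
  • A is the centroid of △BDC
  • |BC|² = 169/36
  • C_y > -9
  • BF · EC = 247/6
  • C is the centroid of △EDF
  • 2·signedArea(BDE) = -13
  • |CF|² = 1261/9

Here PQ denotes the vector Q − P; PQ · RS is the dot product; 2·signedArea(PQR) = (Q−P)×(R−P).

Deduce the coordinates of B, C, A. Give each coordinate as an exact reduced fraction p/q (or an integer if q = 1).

1. C_x = -1/3  [C is the centroid of △EDF]
2. C_y = -8  [C is the centroid of △EDF]
   → C = (-1/3, -8)
3. B_x = -5/2  [2·signedArea(BDE) = -13 ∩ BF · EC = 247/6]
4. B_y = -8  [2·signedArea(BDE) = -13 ∩ BF · EC = 247/6]
   → B = (-5/2, -8)
5. A_x = 25/18  [A is the centroid of △BDC]
6. A_y = -22/3  [A is the centroid of △BDC]
   → A = (25/18, -22/3)

A = (25/18, -22/3)
B = (-5/2, -8)
C = (-1/3, -8)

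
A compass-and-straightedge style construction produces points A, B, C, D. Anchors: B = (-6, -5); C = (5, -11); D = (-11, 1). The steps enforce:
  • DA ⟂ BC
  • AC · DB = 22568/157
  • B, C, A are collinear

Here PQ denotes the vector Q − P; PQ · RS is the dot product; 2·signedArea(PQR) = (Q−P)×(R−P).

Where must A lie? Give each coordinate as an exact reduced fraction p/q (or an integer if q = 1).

A = (-1943/157, -239/157)

1. A_x = -1943/157  [B, C, A are collinear ∩ DA ⟂ BC]
2. A_y = -239/157  [B, C, A are collinear ∩ DA ⟂ BC]
   → A = (-1943/157, -239/157)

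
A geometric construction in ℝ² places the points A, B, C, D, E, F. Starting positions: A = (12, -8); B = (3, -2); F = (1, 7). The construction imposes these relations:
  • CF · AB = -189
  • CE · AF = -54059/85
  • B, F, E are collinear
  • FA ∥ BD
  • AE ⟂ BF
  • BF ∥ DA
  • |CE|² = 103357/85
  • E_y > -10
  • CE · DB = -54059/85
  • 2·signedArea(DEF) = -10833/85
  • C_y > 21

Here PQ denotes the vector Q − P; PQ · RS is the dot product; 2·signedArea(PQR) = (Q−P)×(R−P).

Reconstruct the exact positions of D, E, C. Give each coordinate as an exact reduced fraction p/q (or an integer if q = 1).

1. D_x = 14  [BF ∥ DA ∩ FA ∥ BD]
2. D_y = -17  [BF ∥ DA ∩ FA ∥ BD]
   → D = (14, -17)
3. E_x = 399/85  [B, F, E are collinear ∩ AE ⟂ BF]
4. E_y = -818/85  [B, F, E are collinear ∩ AE ⟂ BF]
   → E = (399/85, -818/85)
5. C_x = -10  [CE · AF = -54059/85 ∩ CF · AB = -189]
6. C_y = 22  [CE · AF = -54059/85 ∩ CF · AB = -189]
   → C = (-10, 22)

C = (-10, 22)
D = (14, -17)
E = (399/85, -818/85)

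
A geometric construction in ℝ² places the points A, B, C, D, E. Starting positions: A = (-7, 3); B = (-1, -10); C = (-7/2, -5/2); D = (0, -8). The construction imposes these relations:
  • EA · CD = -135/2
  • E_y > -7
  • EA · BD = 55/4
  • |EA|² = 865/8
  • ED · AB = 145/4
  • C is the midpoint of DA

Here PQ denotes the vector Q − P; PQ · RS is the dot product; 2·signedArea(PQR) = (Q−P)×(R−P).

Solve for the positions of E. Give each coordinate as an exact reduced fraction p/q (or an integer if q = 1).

E = (-9/4, -25/4)

1. E_x = -9/4  [EA · BD = 55/4 ∩ ED · AB = 145/4]
2. E_y = -25/4  [EA · BD = 55/4 ∩ ED · AB = 145/4]
   → E = (-9/4, -25/4)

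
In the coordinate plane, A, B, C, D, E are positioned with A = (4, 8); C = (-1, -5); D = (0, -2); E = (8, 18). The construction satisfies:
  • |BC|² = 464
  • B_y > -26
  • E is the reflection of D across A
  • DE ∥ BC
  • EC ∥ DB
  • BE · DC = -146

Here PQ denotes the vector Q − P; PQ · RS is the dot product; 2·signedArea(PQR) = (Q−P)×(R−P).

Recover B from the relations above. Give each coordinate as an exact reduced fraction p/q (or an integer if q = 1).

B = (-9, -25)

1. B_x = -9  [DE ∥ BC ∩ EC ∥ DB]
2. B_y = -25  [DE ∥ BC ∩ EC ∥ DB]
   → B = (-9, -25)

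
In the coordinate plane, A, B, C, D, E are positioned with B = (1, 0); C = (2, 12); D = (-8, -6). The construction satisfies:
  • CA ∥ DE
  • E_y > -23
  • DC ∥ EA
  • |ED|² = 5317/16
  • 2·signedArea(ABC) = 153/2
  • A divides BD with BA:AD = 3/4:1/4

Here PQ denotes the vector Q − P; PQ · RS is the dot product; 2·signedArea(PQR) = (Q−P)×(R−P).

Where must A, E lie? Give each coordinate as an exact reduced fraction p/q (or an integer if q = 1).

1. A_x = -23/4  [A divides BD with BA:AD = 3/4:1/4]
2. A_y = -9/2  [A divides BD with BA:AD = 3/4:1/4]
   → A = (-23/4, -9/2)
3. E_x = -63/4  [DC ∥ EA ∩ CA ∥ DE]
4. E_y = -45/2  [DC ∥ EA ∩ CA ∥ DE]
   → E = (-63/4, -45/2)

A = (-23/4, -9/2)
E = (-63/4, -45/2)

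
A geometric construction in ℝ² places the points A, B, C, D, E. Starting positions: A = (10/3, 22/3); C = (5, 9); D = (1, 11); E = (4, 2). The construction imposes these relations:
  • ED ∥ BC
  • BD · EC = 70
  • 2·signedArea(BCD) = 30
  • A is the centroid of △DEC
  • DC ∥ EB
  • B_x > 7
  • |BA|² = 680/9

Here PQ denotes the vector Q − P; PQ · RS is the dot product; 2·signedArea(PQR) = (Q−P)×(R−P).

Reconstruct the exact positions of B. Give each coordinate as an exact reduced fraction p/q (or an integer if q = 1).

B = (8, 0)

1. B_x = 8  [ED ∥ BC ∩ DC ∥ EB]
2. B_y = 0  [ED ∥ BC ∩ DC ∥ EB]
   → B = (8, 0)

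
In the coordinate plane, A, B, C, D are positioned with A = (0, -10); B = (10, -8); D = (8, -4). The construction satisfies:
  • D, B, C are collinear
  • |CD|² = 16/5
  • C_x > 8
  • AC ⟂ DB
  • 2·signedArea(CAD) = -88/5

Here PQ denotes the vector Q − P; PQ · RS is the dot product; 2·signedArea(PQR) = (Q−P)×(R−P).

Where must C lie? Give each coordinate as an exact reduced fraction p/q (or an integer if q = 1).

1. C_x = 44/5  [D, B, C are collinear ∩ AC ⟂ DB]
2. C_y = -28/5  [D, B, C are collinear ∩ AC ⟂ DB]
   → C = (44/5, -28/5)

C = (44/5, -28/5)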